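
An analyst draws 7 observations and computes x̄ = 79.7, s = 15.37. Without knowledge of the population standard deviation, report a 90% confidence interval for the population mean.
(68.41, 90.99)

t-interval (σ unknown):
df = n - 1 = 6
t* = 1.943 for 90% confidence

Margin of error = t* · s/√n = 1.943 · 15.37/√7 = 11.29

CI: (68.41, 90.99)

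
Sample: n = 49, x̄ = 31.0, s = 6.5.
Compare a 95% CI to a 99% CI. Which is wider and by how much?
99% CI is wider by 1.25

df = 48
95% CI: t* = 2.011, (29.13, 32.87), width = 2 · t* · s/√n = 3.73
99% CI: t* = 2.682, (28.51, 33.49), width = 2 · t* · s/√n = 4.98

The 99% CI is wider by 4.98 - 3.73 = 1.25.
Higher confidence requires a wider interval.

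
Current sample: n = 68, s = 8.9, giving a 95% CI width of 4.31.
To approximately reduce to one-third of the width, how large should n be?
n ≈ 612

CI width ∝ 1/√n
To reduce width by factor 3, need √n to grow by 3 → need 3² = 9 times as many samples.

Current: n = 68, width = 4.31
New: n = 612, width ≈ 1.41

Width reduced by factor of 4.31/1.41 = 3.06.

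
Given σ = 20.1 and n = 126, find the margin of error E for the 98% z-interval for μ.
Margin of error = 4.17

Margin of error = z* · σ/√n
= 2.326 · 20.1/√126
= 2.326 · 20.1/11.2250
= 4.17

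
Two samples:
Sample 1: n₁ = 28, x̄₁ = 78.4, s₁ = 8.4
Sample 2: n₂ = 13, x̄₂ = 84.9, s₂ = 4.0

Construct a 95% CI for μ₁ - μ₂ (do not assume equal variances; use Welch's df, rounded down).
(-10.42, -2.58)

Difference: x̄₁ - x̄₂ = -6.50
SE = √(s₁²/n₁ + s₂²/n₂) = √(8.4²/28 + 4.0²/13) = 1.9367
df = 38.92 → 38 (Welch–Satterthwaite, rounded down)
t* = 2.024

CI: -6.50 ± 2.024 · 1.9367 = -6.50 ± 3.92 = (-10.42, -2.58)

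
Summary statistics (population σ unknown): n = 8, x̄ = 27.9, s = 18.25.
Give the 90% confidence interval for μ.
(15.67, 40.13)

t-interval (σ unknown):
df = n - 1 = 7
t* = 1.895 for 90% confidence

Margin of error = t* · s/√n = 1.895 · 18.25/√8 = 12.23

CI: (15.67, 40.13)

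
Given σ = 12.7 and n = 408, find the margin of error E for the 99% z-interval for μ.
Margin of error = 1.62

Margin of error = z* · σ/√n
= 2.576 · 12.7/√408
= 2.576 · 12.7/20.1990
= 1.62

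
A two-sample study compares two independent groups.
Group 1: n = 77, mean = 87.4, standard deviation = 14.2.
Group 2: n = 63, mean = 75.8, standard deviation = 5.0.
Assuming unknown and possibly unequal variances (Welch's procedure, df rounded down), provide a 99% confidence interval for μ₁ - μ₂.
(7.04, 16.16)

Difference: x̄₁ - x̄₂ = 11.60
SE = √(s₁²/n₁ + s₂²/n₂) = √(14.2²/77 + 5.0²/63) = 1.7365
df = 98.02 → 98 (Welch–Satterthwaite, rounded down)
t* = 2.627

CI: 11.60 ± 2.627 · 1.7365 = 11.60 ± 4.56 = (7.04, 16.16)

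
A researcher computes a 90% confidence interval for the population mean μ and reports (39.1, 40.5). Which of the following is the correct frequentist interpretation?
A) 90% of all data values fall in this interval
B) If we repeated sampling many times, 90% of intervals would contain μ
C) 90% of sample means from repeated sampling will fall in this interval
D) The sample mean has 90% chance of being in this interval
B

A) Wrong — a CI is about the parameter μ, not individual data values.
B) Correct — this is the frequentist long-run coverage interpretation.
C) Wrong — coverage applies to intervals containing μ, not to future x̄ values.
D) Wrong — x̄ is observed and sits in the interval by construction.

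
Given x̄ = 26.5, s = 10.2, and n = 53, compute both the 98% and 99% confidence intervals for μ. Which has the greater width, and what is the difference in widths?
99% CI is wider by 0.76

df = 52
98% CI: t* = 2.400, (23.14, 29.86), width = 2 · t* · s/√n = 6.73
99% CI: t* = 2.674, (22.75, 30.25), width = 2 · t* · s/√n = 7.49

The 99% CI is wider by 7.49 - 6.73 = 0.76.
Higher confidence requires a wider interval.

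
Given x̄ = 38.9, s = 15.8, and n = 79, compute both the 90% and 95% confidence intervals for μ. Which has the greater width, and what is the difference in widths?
95% CI is wider by 1.16

df = 78
90% CI: t* = 1.665, (35.94, 41.86), width = 2 · t* · s/√n = 5.92
95% CI: t* = 1.991, (35.36, 42.44), width = 2 · t* · s/√n = 7.08

The 95% CI is wider by 7.08 - 5.92 = 1.16.
Higher confidence requires a wider interval.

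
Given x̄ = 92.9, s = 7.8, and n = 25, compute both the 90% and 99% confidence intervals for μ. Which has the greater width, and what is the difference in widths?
99% CI is wider by 3.39

df = 24
90% CI: t* = 1.711, (90.23, 95.57), width = 2 · t* · s/√n = 5.34
99% CI: t* = 2.797, (88.54, 97.26), width = 2 · t* · s/√n = 8.73

The 99% CI is wider by 8.73 - 5.34 = 3.39.
Higher confidence requires a wider interval.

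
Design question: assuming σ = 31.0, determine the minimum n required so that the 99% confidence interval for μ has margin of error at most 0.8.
n ≥ 9965

For margin E ≤ 0.8:
n ≥ (z* · σ / E)²
n ≥ (2.576 · 31.0 / 0.8)²
n ≥ 9964.03

Minimum n = 9965 (rounding up)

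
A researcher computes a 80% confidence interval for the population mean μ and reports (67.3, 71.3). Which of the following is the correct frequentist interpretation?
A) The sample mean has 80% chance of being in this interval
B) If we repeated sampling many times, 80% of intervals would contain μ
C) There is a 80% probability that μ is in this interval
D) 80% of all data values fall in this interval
B

A) Wrong — x̄ is observed and sits in the interval by construction.
B) Correct — this is the frequentist long-run coverage interpretation.
C) Wrong — μ is fixed; the randomness lives in the interval, not in μ.
D) Wrong — a CI is about the parameter μ, not individual data values.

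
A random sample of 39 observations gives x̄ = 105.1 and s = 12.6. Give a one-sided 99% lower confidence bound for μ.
μ ≥ 100.20

Lower bound (one-sided):
t* = 2.429 (one-sided for 99%)
Lower bound = x̄ - t* · s/√n = 105.1 - 2.429 · 12.6/√39 = 100.20

We are 99% confident that μ ≥ 100.20.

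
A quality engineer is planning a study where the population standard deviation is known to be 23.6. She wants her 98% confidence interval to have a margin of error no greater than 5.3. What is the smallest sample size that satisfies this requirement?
n ≥ 108

For margin E ≤ 5.3:
n ≥ (z* · σ / E)²
n ≥ (2.326 · 23.6 / 5.3)²
n ≥ 107.27

Minimum n = 108 (rounding up)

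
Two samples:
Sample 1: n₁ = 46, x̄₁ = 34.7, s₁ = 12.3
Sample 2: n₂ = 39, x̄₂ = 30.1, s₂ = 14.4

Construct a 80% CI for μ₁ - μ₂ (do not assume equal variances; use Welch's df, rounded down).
(0.81, 8.39)

Difference: x̄₁ - x̄₂ = 4.60
SE = √(s₁²/n₁ + s₂²/n₂) = √(12.3²/46 + 14.4²/39) = 2.9336
df = 75.24 → 75 (Welch–Satterthwaite, rounded down)
t* = 1.293

CI: 4.60 ± 1.293 · 2.9336 = 4.60 ± 3.79 = (0.81, 8.39)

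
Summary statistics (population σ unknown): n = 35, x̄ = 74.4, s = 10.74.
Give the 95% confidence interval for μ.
(70.71, 78.09)

t-interval (σ unknown):
df = n - 1 = 34
t* = 2.032 for 95% confidence

Margin of error = t* · s/√n = 2.032 · 10.74/√35 = 3.69

CI: (70.71, 78.09)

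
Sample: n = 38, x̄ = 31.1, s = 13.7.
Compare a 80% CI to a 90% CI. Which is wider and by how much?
90% CI is wider by 1.70

df = 37
80% CI: t* = 1.305, (28.20, 34.00), width = 2 · t* · s/√n = 5.80
90% CI: t* = 1.687, (27.35, 34.85), width = 2 · t* · s/√n = 7.50

The 90% CI is wider by 7.50 - 5.80 = 1.70.
Higher confidence requires a wider interval.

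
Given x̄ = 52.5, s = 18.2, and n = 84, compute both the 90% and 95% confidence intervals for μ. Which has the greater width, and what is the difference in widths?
95% CI is wider by 1.30

df = 83
90% CI: t* = 1.663, (49.20, 55.80), width = 2 · t* · s/√n = 6.60
95% CI: t* = 1.989, (48.55, 56.45), width = 2 · t* · s/√n = 7.90

The 95% CI is wider by 7.90 - 6.60 = 1.30.
Higher confidence requires a wider interval.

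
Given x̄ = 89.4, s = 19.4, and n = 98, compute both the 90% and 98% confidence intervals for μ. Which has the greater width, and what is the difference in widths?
98% CI is wider by 2.76

df = 97
90% CI: t* = 1.661, (86.14, 92.66), width = 2 · t* · s/√n = 6.51
98% CI: t* = 2.365, (84.77, 94.03), width = 2 · t* · s/√n = 9.27

The 98% CI is wider by 9.27 - 6.51 = 2.76.
Higher confidence requires a wider interval.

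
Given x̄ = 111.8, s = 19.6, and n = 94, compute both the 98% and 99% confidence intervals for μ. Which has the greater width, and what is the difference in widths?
99% CI is wider by 1.06

df = 93
98% CI: t* = 2.367, (107.01, 116.59), width = 2 · t* · s/√n = 9.57
99% CI: t* = 2.630, (106.48, 117.12), width = 2 · t* · s/√n = 10.63

The 99% CI is wider by 10.63 - 9.57 = 1.06.
Higher confidence requires a wider interval.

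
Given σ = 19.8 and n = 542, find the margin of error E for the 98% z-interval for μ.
Margin of error = 1.98

Margin of error = z* · σ/√n
= 2.326 · 19.8/√542
= 2.326 · 19.8/23.2809
= 1.98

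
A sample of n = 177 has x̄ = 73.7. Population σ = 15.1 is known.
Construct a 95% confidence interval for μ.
(71.48, 75.92)

z-interval (σ known):
z* = 1.960 for 95% confidence

Margin of error = z* · σ/√n = 1.960 · 15.1/√177 = 2.22

CI: (73.7 - 2.22, 73.7 + 2.22) = (71.48, 75.92)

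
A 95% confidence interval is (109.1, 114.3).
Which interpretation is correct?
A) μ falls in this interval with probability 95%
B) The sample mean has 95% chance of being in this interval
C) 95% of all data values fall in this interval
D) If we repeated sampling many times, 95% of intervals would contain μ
D

A) Wrong — μ is fixed; the randomness lives in the interval, not in μ.
B) Wrong — x̄ is observed and sits in the interval by construction.
C) Wrong — a CI is about the parameter μ, not individual data values.
D) Correct — this is the frequentist long-run coverage interpretation.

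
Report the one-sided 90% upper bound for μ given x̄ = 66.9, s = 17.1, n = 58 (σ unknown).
μ ≤ 69.81

Upper bound (one-sided):
t* = 1.297 (one-sided for 90%)
Upper bound = x̄ + t* · s/√n = 66.9 + 1.297 · 17.1/√58 = 69.81

We are 90% confident that μ ≤ 69.81.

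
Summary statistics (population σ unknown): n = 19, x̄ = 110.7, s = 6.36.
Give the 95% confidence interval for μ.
(107.63, 113.77)

t-interval (σ unknown):
df = n - 1 = 18
t* = 2.101 for 95% confidence

Margin of error = t* · s/√n = 2.101 · 6.36/√19 = 3.07

CI: (107.63, 113.77)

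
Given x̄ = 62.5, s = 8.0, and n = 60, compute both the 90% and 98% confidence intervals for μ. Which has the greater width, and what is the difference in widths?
98% CI is wider by 1.49

df = 59
90% CI: t* = 1.671, (60.77, 64.23), width = 2 · t* · s/√n = 3.45
98% CI: t* = 2.391, (60.03, 64.97), width = 2 · t* · s/√n = 4.94

The 98% CI is wider by 4.94 - 3.45 = 1.49.
Higher confidence requires a wider interval.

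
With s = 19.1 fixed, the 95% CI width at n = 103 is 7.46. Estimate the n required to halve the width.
n ≈ 412

CI width ∝ 1/√n
To reduce width by factor 2, need √n to grow by 2 → need 2² = 4 times as many samples.

Current: n = 103, width = 7.46
New: n = 412, width ≈ 3.70

Width reduced by factor of 7.46/3.70 = 2.02.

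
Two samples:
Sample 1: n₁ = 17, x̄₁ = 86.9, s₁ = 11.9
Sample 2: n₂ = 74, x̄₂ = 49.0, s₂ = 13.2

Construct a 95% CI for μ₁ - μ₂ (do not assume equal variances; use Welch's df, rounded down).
(31.17, 44.63)

Difference: x̄₁ - x̄₂ = 37.90
SE = √(s₁²/n₁ + s₂²/n₂) = √(11.9²/17 + 13.2²/74) = 3.2687
df = 25.87 → 25 (Welch–Satterthwaite, rounded down)
t* = 2.060

CI: 37.90 ± 2.060 · 3.2687 = 37.90 ± 6.73 = (31.17, 44.63)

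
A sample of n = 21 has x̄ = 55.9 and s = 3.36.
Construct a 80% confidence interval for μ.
(54.93, 56.87)

t-interval (σ unknown):
df = n - 1 = 20
t* = 1.325 for 80% confidence

Margin of error = t* · s/√n = 1.325 · 3.36/√21 = 0.97

CI: (54.93, 56.87)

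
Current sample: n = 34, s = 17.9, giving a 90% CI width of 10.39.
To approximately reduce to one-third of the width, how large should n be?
n ≈ 306

CI width ∝ 1/√n
To reduce width by factor 3, need √n to grow by 3 → need 3² = 9 times as many samples.

Current: n = 34, width = 10.39
New: n = 306, width ≈ 3.38

Width reduced by factor of 10.39/3.38 = 3.07.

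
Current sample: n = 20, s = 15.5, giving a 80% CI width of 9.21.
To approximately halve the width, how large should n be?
n ≈ 80

CI width ∝ 1/√n
To reduce width by factor 2, need √n to grow by 2 → need 2² = 4 times as many samples.

Current: n = 20, width = 9.21
New: n = 80, width ≈ 4.48

Width reduced by factor of 9.21/4.48 = 2.06.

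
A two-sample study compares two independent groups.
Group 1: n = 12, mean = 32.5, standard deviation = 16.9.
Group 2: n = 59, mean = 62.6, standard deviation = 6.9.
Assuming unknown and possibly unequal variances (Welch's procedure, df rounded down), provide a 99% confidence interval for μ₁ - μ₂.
(-45.51, -14.69)

Difference: x̄₁ - x̄₂ = -30.10
SE = √(s₁²/n₁ + s₂²/n₂) = √(16.9²/12 + 6.9²/59) = 4.9606
df = 11.76 → 11 (Welch–Satterthwaite, rounded down)
t* = 3.106

CI: -30.10 ± 3.106 · 4.9606 = -30.10 ± 15.41 = (-45.51, -14.69)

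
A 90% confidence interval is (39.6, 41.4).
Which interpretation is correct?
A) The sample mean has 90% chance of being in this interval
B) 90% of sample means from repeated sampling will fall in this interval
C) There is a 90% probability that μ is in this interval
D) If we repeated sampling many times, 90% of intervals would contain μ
D

A) Wrong — x̄ is observed and sits in the interval by construction.
B) Wrong — coverage applies to intervals containing μ, not to future x̄ values.
C) Wrong — μ is fixed; the randomness lives in the interval, not in μ.
D) Correct — this is the frequentist long-run coverage interpretation.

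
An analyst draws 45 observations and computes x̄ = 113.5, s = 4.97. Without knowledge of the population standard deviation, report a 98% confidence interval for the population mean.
(111.71, 115.29)

t-interval (σ unknown):
df = n - 1 = 44
t* = 2.414 for 98% confidence

Margin of error = t* · s/√n = 2.414 · 4.97/√45 = 1.79

CI: (111.71, 115.29)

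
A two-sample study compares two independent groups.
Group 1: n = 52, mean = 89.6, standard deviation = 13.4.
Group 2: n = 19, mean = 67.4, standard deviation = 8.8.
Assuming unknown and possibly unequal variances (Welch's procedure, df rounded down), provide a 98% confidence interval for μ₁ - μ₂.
(15.60, 28.80)

Difference: x̄₁ - x̄₂ = 22.20
SE = √(s₁²/n₁ + s₂²/n₂) = √(13.4²/52 + 8.8²/19) = 2.7439
df = 49.01 → 49 (Welch–Satterthwaite, rounded down)
t* = 2.405

CI: 22.20 ± 2.405 · 2.7439 = 22.20 ± 6.60 = (15.60, 28.80)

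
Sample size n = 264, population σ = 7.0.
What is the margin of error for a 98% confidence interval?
Margin of error = 1.00

Margin of error = z* · σ/√n
= 2.326 · 7.0/√264
= 2.326 · 7.0/16.2481
= 1.00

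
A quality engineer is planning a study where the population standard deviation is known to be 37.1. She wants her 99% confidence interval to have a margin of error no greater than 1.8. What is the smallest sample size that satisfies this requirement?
n ≥ 2819

For margin E ≤ 1.8:
n ≥ (z* · σ / E)²
n ≥ (2.576 · 37.1 / 1.8)²
n ≥ 2819.00

Minimum n = 2819 (rounding up)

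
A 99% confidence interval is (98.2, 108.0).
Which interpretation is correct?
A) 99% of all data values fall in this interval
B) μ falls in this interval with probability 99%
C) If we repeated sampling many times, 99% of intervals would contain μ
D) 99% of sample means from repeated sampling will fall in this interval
C

A) Wrong — a CI is about the parameter μ, not individual data values.
B) Wrong — μ is fixed; the randomness lives in the interval, not in μ.
C) Correct — this is the frequentist long-run coverage interpretation.
D) Wrong — coverage applies to intervals containing μ, not to future x̄ values.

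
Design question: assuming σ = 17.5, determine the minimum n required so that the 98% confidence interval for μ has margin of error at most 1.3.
n ≥ 981

For margin E ≤ 1.3:
n ≥ (z* · σ / E)²
n ≥ (2.326 · 17.5 / 1.3)²
n ≥ 980.41

Minimum n = 981 (rounding up)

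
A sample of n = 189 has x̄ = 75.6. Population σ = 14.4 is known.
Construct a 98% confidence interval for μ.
(73.16, 78.04)

z-interval (σ known):
z* = 2.326 for 98% confidence

Margin of error = z* · σ/√n = 2.326 · 14.4/√189 = 2.44

CI: (75.6 - 2.44, 75.6 + 2.44) = (73.16, 78.04)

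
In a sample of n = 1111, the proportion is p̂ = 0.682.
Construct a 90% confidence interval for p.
(0.659, 0.705)

Proportion CI:
SE = √(p̂(1-p̂)/n) = √(0.682 · 0.318 / 1111) = 0.01397

z* = 1.645
Margin = z* · SE = 1.645 · 0.01397 = 0.0230

CI: 0.682 ± 0.0230 = (0.659, 0.705)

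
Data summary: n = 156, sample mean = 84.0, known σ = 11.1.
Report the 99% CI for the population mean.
(81.71, 86.29)

z-interval (σ known):
z* = 2.576 for 99% confidence

Margin of error = z* · σ/√n = 2.576 · 11.1/√156 = 2.29

CI: (84.0 - 2.29, 84.0 + 2.29) = (81.71, 86.29)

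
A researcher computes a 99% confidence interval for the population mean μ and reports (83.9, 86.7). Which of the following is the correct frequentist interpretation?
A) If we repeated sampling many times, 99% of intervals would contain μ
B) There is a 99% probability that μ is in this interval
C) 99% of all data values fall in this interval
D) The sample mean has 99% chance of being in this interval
A

A) Correct — this is the frequentist long-run coverage interpretation.
B) Wrong — μ is fixed; the randomness lives in the interval, not in μ.
C) Wrong — a CI is about the parameter μ, not individual data values.
D) Wrong — x̄ is observed and sits in the interval by construction.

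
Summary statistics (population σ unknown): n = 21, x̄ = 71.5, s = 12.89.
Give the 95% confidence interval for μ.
(65.63, 77.37)

t-interval (σ unknown):
df = n - 1 = 20
t* = 2.086 for 95% confidence

Margin of error = t* · s/√n = 2.086 · 12.89/√21 = 5.87

CI: (65.63, 77.37)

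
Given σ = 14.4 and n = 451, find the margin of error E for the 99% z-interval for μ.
Margin of error = 1.75

Margin of error = z* · σ/√n
= 2.576 · 14.4/√451
= 2.576 · 14.4/21.2368
= 1.75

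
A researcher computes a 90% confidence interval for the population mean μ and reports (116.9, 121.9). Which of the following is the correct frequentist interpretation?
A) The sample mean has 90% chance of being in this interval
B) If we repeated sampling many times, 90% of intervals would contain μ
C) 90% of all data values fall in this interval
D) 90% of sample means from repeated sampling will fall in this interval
B

A) Wrong — x̄ is observed and sits in the interval by construction.
B) Correct — this is the frequentist long-run coverage interpretation.
C) Wrong — a CI is about the parameter μ, not individual data values.
D) Wrong — coverage applies to intervals containing μ, not to future x̄ values.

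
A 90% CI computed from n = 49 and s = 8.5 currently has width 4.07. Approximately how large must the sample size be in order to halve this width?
n ≈ 196

CI width ∝ 1/√n
To reduce width by factor 2, need √n to grow by 2 → need 2² = 4 times as many samples.

Current: n = 49, width = 4.07
New: n = 196, width ≈ 2.01

Width reduced by factor of 4.07/2.01 = 2.02.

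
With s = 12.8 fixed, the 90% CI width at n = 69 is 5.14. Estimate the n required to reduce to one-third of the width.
n ≈ 621

CI width ∝ 1/√n
To reduce width by factor 3, need √n to grow by 3 → need 3² = 9 times as many samples.

Current: n = 69, width = 5.14
New: n = 621, width ≈ 1.69

Width reduced by factor of 5.14/1.69 = 3.04.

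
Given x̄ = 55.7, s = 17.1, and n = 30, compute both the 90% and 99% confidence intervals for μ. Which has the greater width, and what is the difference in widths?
99% CI is wider by 6.60

df = 29
90% CI: t* = 1.699, (50.40, 61.00), width = 2 · t* · s/√n = 10.61
99% CI: t* = 2.756, (47.10, 64.30), width = 2 · t* · s/√n = 17.21

The 99% CI is wider by 17.21 - 10.61 = 6.60.
Higher confidence requires a wider interval.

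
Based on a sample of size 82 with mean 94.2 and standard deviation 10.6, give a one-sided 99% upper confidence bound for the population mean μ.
μ ≤ 96.98

Upper bound (one-sided):
t* = 2.373 (one-sided for 99%)
Upper bound = x̄ + t* · s/√n = 94.2 + 2.373 · 10.6/√82 = 96.98

We are 99% confident that μ ≤ 96.98.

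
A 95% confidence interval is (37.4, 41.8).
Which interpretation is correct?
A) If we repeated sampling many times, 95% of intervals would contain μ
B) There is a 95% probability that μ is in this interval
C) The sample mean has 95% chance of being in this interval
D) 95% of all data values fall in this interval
A

A) Correct — this is the frequentist long-run coverage interpretation.
B) Wrong — μ is fixed; the randomness lives in the interval, not in μ.
C) Wrong — x̄ is observed and sits in the interval by construction.
D) Wrong — a CI is about the parameter μ, not individual data values.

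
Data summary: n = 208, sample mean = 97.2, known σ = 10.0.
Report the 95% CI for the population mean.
(95.84, 98.56)

z-interval (σ known):
z* = 1.960 for 95% confidence

Margin of error = z* · σ/√n = 1.960 · 10.0/√208 = 1.36

CI: (97.2 - 1.36, 97.2 + 1.36) = (95.84, 98.56)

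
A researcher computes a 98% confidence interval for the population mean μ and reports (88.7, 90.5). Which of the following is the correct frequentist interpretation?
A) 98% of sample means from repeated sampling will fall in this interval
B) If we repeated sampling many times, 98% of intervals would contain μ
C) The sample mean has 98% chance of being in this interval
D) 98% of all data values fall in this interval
B

A) Wrong — coverage applies to intervals containing μ, not to future x̄ values.
B) Correct — this is the frequentist long-run coverage interpretation.
C) Wrong — x̄ is observed and sits in the interval by construction.
D) Wrong — a CI is about the parameter μ, not individual data values.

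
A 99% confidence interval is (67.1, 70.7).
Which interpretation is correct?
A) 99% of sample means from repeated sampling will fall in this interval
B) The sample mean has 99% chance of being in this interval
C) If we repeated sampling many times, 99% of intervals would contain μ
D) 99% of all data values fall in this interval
C

A) Wrong — coverage applies to intervals containing μ, not to future x̄ values.
B) Wrong — x̄ is observed and sits in the interval by construction.
C) Correct — this is the frequentist long-run coverage interpretation.
D) Wrong — a CI is about the parameter μ, not individual data values.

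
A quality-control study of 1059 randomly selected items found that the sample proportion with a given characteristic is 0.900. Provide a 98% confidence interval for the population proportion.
(0.879, 0.921)

Proportion CI:
SE = √(p̂(1-p̂)/n) = √(0.900 · 0.100 / 1059) = 0.00922

z* = 2.326
Margin = z* · SE = 2.326 · 0.00922 = 0.0214

CI: 0.900 ± 0.0214 = (0.879, 0.921)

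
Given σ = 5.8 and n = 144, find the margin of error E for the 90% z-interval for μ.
Margin of error = 0.80

Margin of error = z* · σ/√n
= 1.645 · 5.8/√144
= 1.645 · 5.8/12.0000
= 0.80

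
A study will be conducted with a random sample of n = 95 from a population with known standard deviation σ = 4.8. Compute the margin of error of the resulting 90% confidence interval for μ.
Margin of error = 0.81

Margin of error = z* · σ/√n
= 1.645 · 4.8/√95
= 1.645 · 4.8/9.7468
= 0.81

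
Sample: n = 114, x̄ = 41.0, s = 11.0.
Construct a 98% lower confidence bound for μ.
μ ≥ 38.86

Lower bound (one-sided):
t* = 2.078 (one-sided for 98%)
Lower bound = x̄ - t* · s/√n = 41.0 - 2.078 · 11.0/√114 = 38.86

We are 98% confident that μ ≥ 38.86.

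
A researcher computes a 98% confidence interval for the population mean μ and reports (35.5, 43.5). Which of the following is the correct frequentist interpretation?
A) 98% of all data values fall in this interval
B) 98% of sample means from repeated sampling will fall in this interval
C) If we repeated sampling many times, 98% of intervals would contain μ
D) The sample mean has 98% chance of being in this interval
C

A) Wrong — a CI is about the parameter μ, not individual data values.
B) Wrong — coverage applies to intervals containing μ, not to future x̄ values.
C) Correct — this is the frequentist long-run coverage interpretation.
D) Wrong — x̄ is observed and sits in the interval by construction.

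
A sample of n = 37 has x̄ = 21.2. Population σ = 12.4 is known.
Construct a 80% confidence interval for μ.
(18.59, 23.81)

z-interval (σ known):
z* = 1.282 for 80% confidence

Margin of error = z* · σ/√n = 1.282 · 12.4/√37 = 2.61

CI: (21.2 - 2.61, 21.2 + 2.61) = (18.59, 23.81)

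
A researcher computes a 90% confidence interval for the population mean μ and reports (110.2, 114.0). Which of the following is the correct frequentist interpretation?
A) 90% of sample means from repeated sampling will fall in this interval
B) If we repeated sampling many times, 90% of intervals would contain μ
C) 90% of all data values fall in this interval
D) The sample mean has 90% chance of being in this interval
B

A) Wrong — coverage applies to intervals containing μ, not to future x̄ values.
B) Correct — this is the frequentist long-run coverage interpretation.
C) Wrong — a CI is about the parameter μ, not individual data values.
D) Wrong — x̄ is observed and sits in the interval by construction.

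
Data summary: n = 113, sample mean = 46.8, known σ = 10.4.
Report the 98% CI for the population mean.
(44.52, 49.08)

z-interval (σ known):
z* = 2.326 for 98% confidence

Margin of error = z* · σ/√n = 2.326 · 10.4/√113 = 2.28

CI: (46.8 - 2.28, 46.8 + 2.28) = (44.52, 49.08)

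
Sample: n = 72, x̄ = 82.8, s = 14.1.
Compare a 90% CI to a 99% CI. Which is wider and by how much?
99% CI is wider by 3.26

df = 71
90% CI: t* = 1.667, (80.03, 85.57), width = 2 · t* · s/√n = 5.54
99% CI: t* = 2.647, (78.40, 87.20), width = 2 · t* · s/√n = 8.80

The 99% CI is wider by 8.80 - 5.54 = 3.26.
Higher confidence requires a wider interval.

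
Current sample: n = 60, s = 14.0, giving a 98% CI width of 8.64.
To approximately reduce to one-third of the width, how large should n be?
n ≈ 540

CI width ∝ 1/√n
To reduce width by factor 3, need √n to grow by 3 → need 3² = 9 times as many samples.

Current: n = 60, width = 8.64
New: n = 540, width ≈ 2.81

Width reduced by factor of 8.64/2.81 = 3.07.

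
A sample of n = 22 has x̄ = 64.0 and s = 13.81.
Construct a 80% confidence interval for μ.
(60.10, 67.90)

t-interval (σ unknown):
df = n - 1 = 21
t* = 1.323 for 80% confidence

Margin of error = t* · s/√n = 1.323 · 13.81/√22 = 3.90

CI: (60.10, 67.90)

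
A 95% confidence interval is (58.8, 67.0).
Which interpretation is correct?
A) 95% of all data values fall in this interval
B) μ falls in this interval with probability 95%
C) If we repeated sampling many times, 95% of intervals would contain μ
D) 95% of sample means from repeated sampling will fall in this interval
C

A) Wrong — a CI is about the parameter μ, not individual data values.
B) Wrong — μ is fixed; the randomness lives in the interval, not in μ.
C) Correct — this is the frequentist long-run coverage interpretation.
D) Wrong — coverage applies to intervals containing μ, not to future x̄ values.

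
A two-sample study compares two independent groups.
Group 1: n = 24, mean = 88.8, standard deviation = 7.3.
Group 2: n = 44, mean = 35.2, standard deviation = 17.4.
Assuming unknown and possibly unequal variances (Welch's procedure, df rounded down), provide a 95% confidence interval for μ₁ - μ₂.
(47.57, 59.63)

Difference: x̄₁ - x̄₂ = 53.60
SE = √(s₁²/n₁ + s₂²/n₂) = √(7.3²/24 + 17.4²/44) = 3.0168
df = 62.97 → 62 (Welch–Satterthwaite, rounded down)
t* = 1.999

CI: 53.60 ± 1.999 · 3.0168 = 53.60 ± 6.03 = (47.57, 59.63)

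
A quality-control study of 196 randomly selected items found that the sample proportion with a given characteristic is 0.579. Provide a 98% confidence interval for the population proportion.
(0.497, 0.661)

Proportion CI:
SE = √(p̂(1-p̂)/n) = √(0.579 · 0.421 / 196) = 0.03527

z* = 2.326
Margin = z* · SE = 2.326 · 0.03527 = 0.0820

CI: 0.579 ± 0.0820 = (0.497, 0.661)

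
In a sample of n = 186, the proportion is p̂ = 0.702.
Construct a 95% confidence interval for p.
(0.636, 0.768)

Proportion CI:
SE = √(p̂(1-p̂)/n) = √(0.702 · 0.298 / 186) = 0.03354

z* = 1.960
Margin = z* · SE = 1.960 · 0.03354 = 0.0657

CI: 0.702 ± 0.0657 = (0.636, 0.768)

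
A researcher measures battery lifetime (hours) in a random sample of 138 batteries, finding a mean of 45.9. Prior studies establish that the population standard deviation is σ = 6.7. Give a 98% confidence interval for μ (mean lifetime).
(44.57, 47.23)

z-interval (σ known):
z* = 2.326 for 98% confidence

Margin of error = z* · σ/√n = 2.326 · 6.7/√138 = 1.33

CI: (45.9 - 1.33, 45.9 + 1.33) = (44.57, 47.23)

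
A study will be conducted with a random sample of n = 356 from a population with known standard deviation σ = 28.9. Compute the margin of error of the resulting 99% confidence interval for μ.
Margin of error = 3.95

Margin of error = z* · σ/√n
= 2.576 · 28.9/√356
= 2.576 · 28.9/18.8680
= 3.95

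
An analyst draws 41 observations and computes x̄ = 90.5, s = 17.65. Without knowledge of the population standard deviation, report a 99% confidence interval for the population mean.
(83.05, 97.95)

t-interval (σ unknown):
df = n - 1 = 40
t* = 2.704 for 99% confidence

Margin of error = t* · s/√n = 2.704 · 17.65/√41 = 7.45

CI: (83.05, 97.95)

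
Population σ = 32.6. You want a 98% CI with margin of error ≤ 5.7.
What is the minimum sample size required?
n ≥ 177

For margin E ≤ 5.7:
n ≥ (z* · σ / E)²
n ≥ (2.326 · 32.6 / 5.7)²
n ≥ 176.97

Minimum n = 177 (rounding up)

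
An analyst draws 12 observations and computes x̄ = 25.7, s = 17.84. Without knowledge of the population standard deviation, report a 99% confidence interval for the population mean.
(9.70, 41.70)

t-interval (σ unknown):
df = n - 1 = 11
t* = 3.106 for 99% confidence

Margin of error = t* · s/√n = 3.106 · 17.84/√12 = 16.00

CI: (9.70, 41.70)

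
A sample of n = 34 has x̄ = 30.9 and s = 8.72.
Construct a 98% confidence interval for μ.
(27.24, 34.56)

t-interval (σ unknown):
df = n - 1 = 33
t* = 2.445 for 98% confidence

Margin of error = t* · s/√n = 2.445 · 8.72/√34 = 3.66

CI: (27.24, 34.56)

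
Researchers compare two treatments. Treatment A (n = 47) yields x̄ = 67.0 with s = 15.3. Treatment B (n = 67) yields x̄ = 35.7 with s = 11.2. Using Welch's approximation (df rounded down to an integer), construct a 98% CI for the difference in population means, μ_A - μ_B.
(25.09, 37.51)

Difference: x̄₁ - x̄₂ = 31.30
SE = √(s₁²/n₁ + s₂²/n₂) = √(15.3²/47 + 11.2²/67) = 2.6178
df = 79.28 → 79 (Welch–Satterthwaite, rounded down)
t* = 2.374

CI: 31.30 ± 2.374 · 2.6178 = 31.30 ± 6.21 = (25.09, 37.51)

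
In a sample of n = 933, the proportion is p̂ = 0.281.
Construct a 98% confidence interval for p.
(0.247, 0.315)

Proportion CI:
SE = √(p̂(1-p̂)/n) = √(0.281 · 0.719 / 933) = 0.01472

z* = 2.326
Margin = z* · SE = 2.326 · 0.01472 = 0.0342

CI: 0.281 ± 0.0342 = (0.247, 0.315)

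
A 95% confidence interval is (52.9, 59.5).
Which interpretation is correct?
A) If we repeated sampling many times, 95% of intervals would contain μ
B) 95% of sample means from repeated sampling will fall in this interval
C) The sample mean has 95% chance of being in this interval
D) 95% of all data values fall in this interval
A

A) Correct — this is the frequentist long-run coverage interpretation.
B) Wrong — coverage applies to intervals containing μ, not to future x̄ values.
C) Wrong — x̄ is observed and sits in the interval by construction.
D) Wrong — a CI is about the parameter μ, not individual data values.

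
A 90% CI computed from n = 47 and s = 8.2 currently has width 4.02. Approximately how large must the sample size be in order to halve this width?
n ≈ 188

CI width ∝ 1/√n
To reduce width by factor 2, need √n to grow by 2 → need 2² = 4 times as many samples.

Current: n = 47, width = 4.02
New: n = 188, width ≈ 1.98

Width reduced by factor of 4.02/1.98 = 2.03.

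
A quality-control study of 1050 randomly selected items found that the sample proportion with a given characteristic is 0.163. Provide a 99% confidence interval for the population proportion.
(0.134, 0.192)

Proportion CI:
SE = √(p̂(1-p̂)/n) = √(0.163 · 0.837 / 1050) = 0.01140

z* = 2.576
Margin = z* · SE = 2.576 · 0.01140 = 0.0294

CI: 0.163 ± 0.0294 = (0.134, 0.192)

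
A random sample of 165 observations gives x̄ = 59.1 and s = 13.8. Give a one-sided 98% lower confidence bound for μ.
μ ≥ 56.88

Lower bound (one-sided):
t* = 2.070 (one-sided for 98%)
Lower bound = x̄ - t* · s/√n = 59.1 - 2.070 · 13.8/√165 = 56.88

We are 98% confident that μ ≥ 56.88.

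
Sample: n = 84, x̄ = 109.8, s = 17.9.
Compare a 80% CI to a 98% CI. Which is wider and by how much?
98% CI is wider by 4.22

df = 83
80% CI: t* = 1.292, (107.28, 112.32), width = 2 · t* · s/√n = 5.05
98% CI: t* = 2.372, (105.17, 114.43), width = 2 · t* · s/√n = 9.27

The 98% CI is wider by 9.27 - 5.05 = 4.22.
Higher confidence requires a wider interval.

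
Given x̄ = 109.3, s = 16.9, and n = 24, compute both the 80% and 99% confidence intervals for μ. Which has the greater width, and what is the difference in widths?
99% CI is wider by 10.27

df = 23
80% CI: t* = 1.319, (104.75, 113.85), width = 2 · t* · s/√n = 9.10
99% CI: t* = 2.807, (99.62, 118.98), width = 2 · t* · s/√n = 19.37

The 99% CI is wider by 19.37 - 9.10 = 10.27.
Higher confidence requires a wider interval.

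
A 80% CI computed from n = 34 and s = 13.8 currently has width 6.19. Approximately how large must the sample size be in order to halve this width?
n ≈ 136

CI width ∝ 1/√n
To reduce width by factor 2, need √n to grow by 2 → need 2² = 4 times as many samples.

Current: n = 34, width = 6.19
New: n = 136, width ≈ 3.05

Width reduced by factor of 6.19/3.05 = 2.03.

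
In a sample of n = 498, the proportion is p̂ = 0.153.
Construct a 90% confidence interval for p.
(0.126, 0.180)

Proportion CI:
SE = √(p̂(1-p̂)/n) = √(0.153 · 0.847 / 498) = 0.01613

z* = 1.645
Margin = z* · SE = 1.645 · 0.01613 = 0.0265

CI: 0.153 ± 0.0265 = (0.126, 0.180)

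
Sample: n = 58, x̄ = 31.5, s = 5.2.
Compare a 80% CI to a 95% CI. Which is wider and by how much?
95% CI is wider by 0.96

df = 57
80% CI: t* = 1.297, (30.61, 32.39), width = 2 · t* · s/√n = 1.77
95% CI: t* = 2.002, (30.13, 32.87), width = 2 · t* · s/√n = 2.73

The 95% CI is wider by 2.73 - 1.77 = 0.96.
Higher confidence requires a wider interval.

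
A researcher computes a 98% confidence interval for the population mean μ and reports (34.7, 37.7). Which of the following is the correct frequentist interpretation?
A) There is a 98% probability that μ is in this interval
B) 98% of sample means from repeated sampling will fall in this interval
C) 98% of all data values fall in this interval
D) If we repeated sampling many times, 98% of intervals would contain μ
D

A) Wrong — μ is fixed; the randomness lives in the interval, not in μ.
B) Wrong — coverage applies to intervals containing μ, not to future x̄ values.
C) Wrong — a CI is about the parameter μ, not individual data values.
D) Correct — this is the frequentist long-run coverage interpretation.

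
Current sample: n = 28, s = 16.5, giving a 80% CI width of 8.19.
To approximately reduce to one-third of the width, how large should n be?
n ≈ 252

CI width ∝ 1/√n
To reduce width by factor 3, need √n to grow by 3 → need 3² = 9 times as many samples.

Current: n = 28, width = 8.19
New: n = 252, width ≈ 2.67

Width reduced by factor of 8.19/2.67 = 3.07.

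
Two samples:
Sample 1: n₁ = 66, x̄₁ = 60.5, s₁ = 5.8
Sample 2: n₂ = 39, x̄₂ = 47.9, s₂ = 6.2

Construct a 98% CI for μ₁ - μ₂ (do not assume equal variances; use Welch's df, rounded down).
(9.69, 15.51)

Difference: x̄₁ - x̄₂ = 12.60
SE = √(s₁²/n₁ + s₂²/n₂) = √(5.8²/66 + 6.2²/39) = 1.2228
df = 75.64 → 75 (Welch–Satterthwaite, rounded down)
t* = 2.377

CI: 12.60 ± 2.377 · 1.2228 = 12.60 ± 2.91 = (9.69, 15.51)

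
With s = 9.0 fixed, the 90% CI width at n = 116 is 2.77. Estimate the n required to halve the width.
n ≈ 464

CI width ∝ 1/√n
To reduce width by factor 2, need √n to grow by 2 → need 2² = 4 times as many samples.

Current: n = 116, width = 2.77
New: n = 464, width ≈ 1.38

Width reduced by factor of 2.77/1.38 = 2.01.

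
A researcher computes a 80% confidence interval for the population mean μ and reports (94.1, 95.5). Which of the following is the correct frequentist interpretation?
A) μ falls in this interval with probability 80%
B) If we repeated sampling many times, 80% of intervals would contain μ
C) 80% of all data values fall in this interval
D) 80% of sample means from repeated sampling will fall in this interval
B

A) Wrong — μ is fixed; the randomness lives in the interval, not in μ.
B) Correct — this is the frequentist long-run coverage interpretation.
C) Wrong — a CI is about the parameter μ, not individual data values.
D) Wrong — coverage applies to intervals containing μ, not to future x̄ values.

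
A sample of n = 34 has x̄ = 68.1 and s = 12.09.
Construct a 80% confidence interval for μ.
(65.39, 70.81)

t-interval (σ unknown):
df = n - 1 = 33
t* = 1.308 for 80% confidence

Margin of error = t* · s/√n = 1.308 · 12.09/√34 = 2.71

CI: (65.39, 70.81)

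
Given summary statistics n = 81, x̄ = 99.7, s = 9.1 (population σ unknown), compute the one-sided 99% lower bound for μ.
μ ≥ 97.30

Lower bound (one-sided):
t* = 2.374 (one-sided for 99%)
Lower bound = x̄ - t* · s/√n = 99.7 - 2.374 · 9.1/√81 = 97.30

We are 99% confident that μ ≥ 97.30.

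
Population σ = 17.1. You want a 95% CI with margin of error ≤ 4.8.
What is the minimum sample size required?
n ≥ 49

For margin E ≤ 4.8:
n ≥ (z* · σ / E)²
n ≥ (1.960 · 17.1 / 4.8)²
n ≥ 48.76

Minimum n = 49 (rounding up)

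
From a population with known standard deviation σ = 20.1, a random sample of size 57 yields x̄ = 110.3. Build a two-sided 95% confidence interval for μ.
(105.08, 115.52)

z-interval (σ known):
z* = 1.960 for 95% confidence

Margin of error = z* · σ/√n = 1.960 · 20.1/√57 = 5.22

CI: (110.3 - 5.22, 110.3 + 5.22) = (105.08, 115.52)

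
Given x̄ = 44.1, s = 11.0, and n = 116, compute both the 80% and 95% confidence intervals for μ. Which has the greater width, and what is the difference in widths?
95% CI is wider by 1.42

df = 115
80% CI: t* = 1.289, (42.78, 45.42), width = 2 · t* · s/√n = 2.63
95% CI: t* = 1.981, (42.08, 46.12), width = 2 · t* · s/√n = 4.05

The 95% CI is wider by 4.05 - 2.63 = 1.42.
Higher confidence requires a wider interval.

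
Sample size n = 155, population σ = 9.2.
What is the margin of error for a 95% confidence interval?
Margin of error = 1.45

Margin of error = z* · σ/√n
= 1.960 · 9.2/√155
= 1.960 · 9.2/12.4499
= 1.45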